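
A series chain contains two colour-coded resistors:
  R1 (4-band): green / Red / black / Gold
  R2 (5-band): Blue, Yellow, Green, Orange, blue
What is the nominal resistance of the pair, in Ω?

645052 Ω

R1: green, red → 52; black ×1 → 52 Ω.
R2: blue, yellow, green → 645; orange ×10^3 → 645000 Ω.
Series: 52 + 645000 = 645052 Ω.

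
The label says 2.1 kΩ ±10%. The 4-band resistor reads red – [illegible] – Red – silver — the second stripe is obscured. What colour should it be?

brown

2100 Ω = 21 × 10^2.
The second band gives digit 1 of the significand, and 1 is brown.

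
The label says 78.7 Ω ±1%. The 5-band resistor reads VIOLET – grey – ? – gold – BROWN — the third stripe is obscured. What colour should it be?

78.7 Ω = 787 × 10^-1.
The third band gives digit 7 of the significand, and 7 is violet.

violet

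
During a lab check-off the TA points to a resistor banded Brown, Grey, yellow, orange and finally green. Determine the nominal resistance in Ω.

184000 Ω

Brown → 1 (first significant figure)
Grey → 8 (second significant figure)
Yellow → 4 (third significant figure)
Orange → ×10^3 multiplier
184 × 1000 = 184000 Ω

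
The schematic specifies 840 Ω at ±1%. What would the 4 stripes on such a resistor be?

840 Ω = 84 × 10^1.
8 → grey
4 → yellow
Multiplier 10^1 → brown.
±1% tolerance → brown.

grey, yellow, brown, brown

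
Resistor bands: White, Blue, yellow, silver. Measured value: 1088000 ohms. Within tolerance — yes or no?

no

White → 9 (first significant figure)
Blue → 6 (second significant figure)
Yellow → ×10^4 multiplier
Silver → ±10% tolerance
96 × 10000 = 960000 Ω
Allowed range: 864000 Ω to 1056000 Ω.
1088000 ohms lies outside that range.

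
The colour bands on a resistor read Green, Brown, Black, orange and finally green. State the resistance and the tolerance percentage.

510000 Ω ±0.5%

Green → 5 (first significant figure)
Brown → 1 (second significant figure)
Black → 0 (third significant figure)
Orange → ×10^3 multiplier
Green → ±0.5% tolerance
510 × 1000 = 510000 Ω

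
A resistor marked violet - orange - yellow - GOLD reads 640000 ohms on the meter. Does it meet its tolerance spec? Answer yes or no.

Violet → 7 (first significant figure)
Orange → 3 (second significant figure)
Yellow → ×10^4 multiplier
Gold → ±5% tolerance
73 × 10000 = 730000 Ω
Allowed range: 693500 Ω to 766500 Ω.
640000 ohms lies outside that range.

no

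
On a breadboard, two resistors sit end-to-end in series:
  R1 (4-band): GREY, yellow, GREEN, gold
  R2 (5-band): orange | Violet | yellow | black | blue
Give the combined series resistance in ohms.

8400374 Ω

R1: grey, yellow → 84; green ×10^5 → 8400000 Ω.
R2: orange, violet, yellow → 374; black ×1 → 374 Ω.
Series: 8400000 + 374 = 8400374 Ω.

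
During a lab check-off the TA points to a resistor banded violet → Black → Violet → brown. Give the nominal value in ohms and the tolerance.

700000000 Ω ±1%

Violet → 7 (first significant figure)
Black → 0 (second significant figure)
Violet → ×10^7 multiplier
Brown → ±1% tolerance
70 × 10000000 = 700000000 Ω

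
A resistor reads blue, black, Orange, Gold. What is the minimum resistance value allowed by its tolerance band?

57000 Ω

Blue → 6 (first significant figure)
Black → 0 (second significant figure)
Orange → ×10^3 multiplier
Gold → ±5% tolerance
60 × 1000 = 60000 Ω
Minimum = 60000 × (1 − 5/100) = 57000 Ω.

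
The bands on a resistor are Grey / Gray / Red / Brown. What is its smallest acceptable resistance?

Grey → 8 (first significant figure)
Grey → 8 (second significant figure)
Red → ×10^2 multiplier
Brown → ±1% tolerance
88 × 100 = 8800 Ω
Smallest = 8800 × (1 − 1/100) = 8712 Ω.

8712 Ω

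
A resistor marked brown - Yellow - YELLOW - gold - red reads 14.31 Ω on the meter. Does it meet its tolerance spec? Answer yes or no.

Brown → 1 (first significant figure)
Yellow → 4 (second significant figure)
Yellow → 4 (third significant figure)
Gold → ×0.1 multiplier
Red → ±2% tolerance
144 × 0.1 = 14.4 Ω
Allowed range: 14.112 Ω to 14.688 Ω.
14.31 Ω lies inside that range.

yes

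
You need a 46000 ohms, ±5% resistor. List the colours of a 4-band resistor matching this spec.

yellow, blue, orange, gold

46000 Ω = 46 × 10^3.
4 → yellow
6 → blue
Multiplier 10^3 → orange.
±5% tolerance → gold.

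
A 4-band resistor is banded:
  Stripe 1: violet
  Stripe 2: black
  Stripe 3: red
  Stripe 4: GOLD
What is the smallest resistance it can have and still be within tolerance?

6650 Ω

Violet → 7 (first significant figure)
Black → 0 (second significant figure)
Red → ×10^2 multiplier
Gold → ±5% tolerance
70 × 100 = 7000 Ω
Smallest = 7000 × (1 − 5/100) = 6650 Ω.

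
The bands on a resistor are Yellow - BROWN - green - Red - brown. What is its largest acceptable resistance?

Yellow → 4 (first significant figure)
Brown → 1 (second significant figure)
Green → 5 (third significant figure)
Red → ×10^2 multiplier
Brown → ±1% tolerance
415 × 100 = 41500 Ω
Largest = 41500 × (1 + 1/100) = 41915 Ω.

41915 Ω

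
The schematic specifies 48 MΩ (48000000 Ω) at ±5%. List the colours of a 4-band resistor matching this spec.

yellow, grey, blue, gold

48000000 Ω = 48 × 10^6.
4 → yellow
8 → grey
Multiplier 10^6 → blue.
±5% tolerance → gold.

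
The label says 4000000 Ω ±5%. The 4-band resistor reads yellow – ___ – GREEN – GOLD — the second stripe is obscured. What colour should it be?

4000000 Ω = 40 × 10^5.
The second band gives digit 0 of the significand, and 0 is black.

black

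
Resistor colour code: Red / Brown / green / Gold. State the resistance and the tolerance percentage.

Red → 2 (first significant figure)
Brown → 1 (second significant figure)
Green → ×10^5 multiplier
Gold → ±5% tolerance
21 × 100000 = 2100000 Ω

2100000 Ω ±5%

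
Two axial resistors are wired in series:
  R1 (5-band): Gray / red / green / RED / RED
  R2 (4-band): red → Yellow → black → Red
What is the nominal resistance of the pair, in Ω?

R1: grey, red, green → 825; red ×10^2 → 82500 Ω.
R2: red, yellow → 24; black ×1 → 24 Ω.
Series: 82500 + 24 = 82524 Ω.

82524 Ω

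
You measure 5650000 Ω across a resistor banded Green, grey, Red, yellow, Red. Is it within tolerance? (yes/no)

no

Green → 5 (first significant figure)
Grey → 8 (second significant figure)
Red → 2 (third significant figure)
Yellow → ×10^4 multiplier
Red → ±2% tolerance
582 × 10000 = 5820000 Ω
Allowed range: 5703600 Ω to 5936400 Ω.
5650000 Ω lies outside that range.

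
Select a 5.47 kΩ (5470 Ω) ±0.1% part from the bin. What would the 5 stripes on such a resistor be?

5470 Ω = 547 × 10^1.
5 → green
4 → yellow
7 → violet
Multiplier 10^1 → brown.
±0.1% tolerance → violet.

green, yellow, violet, brown, violet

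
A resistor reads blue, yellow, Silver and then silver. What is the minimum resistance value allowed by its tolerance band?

Blue → 6 (first significant figure)
Yellow → 4 (second significant figure)
Silver → ×0.01 multiplier
Silver → ±10% tolerance
64 × 0.01 = 0.64 Ω
Minimum = 0.64 × (1 − 10/100) = 0.576 Ω.

0.576 Ω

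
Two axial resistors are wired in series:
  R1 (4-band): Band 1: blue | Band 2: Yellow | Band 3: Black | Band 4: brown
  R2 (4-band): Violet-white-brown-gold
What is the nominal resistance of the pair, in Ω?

854 Ω

R1: blue, yellow → 64; black ×1 → 64 Ω.
R2: violet, white → 79; brown ×10 → 790 Ω.
Series: 64 + 790 = 854 Ω.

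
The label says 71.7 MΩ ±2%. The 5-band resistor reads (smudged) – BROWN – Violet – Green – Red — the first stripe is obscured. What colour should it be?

71700000 Ω = 717 × 10^5.
The first band gives digit 7 of the significand, and 7 is violet.

violet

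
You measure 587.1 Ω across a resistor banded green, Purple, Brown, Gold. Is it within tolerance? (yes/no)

Green → 5 (first significant figure)
Violet → 7 (second significant figure)
Brown → ×10 multiplier
Gold → ±5% tolerance
57 × 10 = 570 Ω
Allowed range: 541.5 Ω to 598.5 Ω.
587.1 Ω lies inside that range.

yes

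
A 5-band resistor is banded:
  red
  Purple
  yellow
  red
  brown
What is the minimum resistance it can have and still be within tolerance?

27126 Ω

Red → 2 (first significant figure)
Violet → 7 (second significant figure)
Yellow → 4 (third significant figure)
Red → ×10^2 multiplier
Brown → ±1% tolerance
274 × 100 = 27400 Ω
Minimum = 27400 × (1 − 1/100) = 27126 Ω.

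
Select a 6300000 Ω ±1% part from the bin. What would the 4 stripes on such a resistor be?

blue, orange, green, brown

6300000 Ω = 63 × 10^5.
6 → blue
3 → orange
Multiplier 10^5 → green.
±1% tolerance → brown.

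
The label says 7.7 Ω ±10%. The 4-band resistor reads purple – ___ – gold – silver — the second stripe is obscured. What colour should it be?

7.7 Ω = 77 × 10^-1.
The second band gives digit 7 of the significand, and 7 is violet.

violet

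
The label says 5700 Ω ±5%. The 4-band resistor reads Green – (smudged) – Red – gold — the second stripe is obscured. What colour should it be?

5700 Ω = 57 × 10^2.
The second band gives digit 7 of the significand, and 7 is violet.

violet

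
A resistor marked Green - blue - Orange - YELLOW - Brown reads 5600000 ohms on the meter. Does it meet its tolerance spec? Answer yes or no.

yes

Green → 5 (first significant figure)
Blue → 6 (second significant figure)
Orange → 3 (third significant figure)
Yellow → ×10^4 multiplier
Brown → ±1% tolerance
563 × 10000 = 5630000 Ω
Allowed range: 5573700 Ω to 5686300 Ω.
5600000 ohms lies inside that range.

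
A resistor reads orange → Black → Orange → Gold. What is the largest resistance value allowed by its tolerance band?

31500 Ω

Orange → 3 (first significant figure)
Black → 0 (second significant figure)
Orange → ×10^3 multiplier
Gold → ±5% tolerance
30 × 1000 = 30000 Ω
Largest = 30000 × (1 + 5/100) = 31500 Ω.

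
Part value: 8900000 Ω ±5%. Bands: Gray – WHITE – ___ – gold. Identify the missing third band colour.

green

8900000 Ω = 89 × 10^5.
The third band is the multiplier, 10^5, which is green.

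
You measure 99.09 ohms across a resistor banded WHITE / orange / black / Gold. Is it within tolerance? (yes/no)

no

White → 9 (first significant figure)
Orange → 3 (second significant figure)
Black → ×1 multiplier
Gold → ±5% tolerance
93 × 1 = 93 Ω
Allowed range: 88.35 Ω to 97.65 Ω.
99.09 ohms lies outside that range.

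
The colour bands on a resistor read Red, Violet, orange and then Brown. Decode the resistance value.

27000 Ω

Red → 2 (first significant figure)
Violet → 7 (second significant figure)
Orange → ×10^3 multiplier
27 × 1000 = 27000 Ω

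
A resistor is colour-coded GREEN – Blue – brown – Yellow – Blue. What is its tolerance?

The last band, blue, is the tolerance band.
Blue corresponds to ±0.25%.

±0.25%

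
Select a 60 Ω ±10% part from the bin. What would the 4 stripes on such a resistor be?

blue, black, black, silver

60 Ω = 60 × 10^0.
6 → blue
0 → black
Multiplier 10^0 → black.
±10% tolerance → silver.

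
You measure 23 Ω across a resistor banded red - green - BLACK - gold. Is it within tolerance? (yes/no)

Red → 2 (first significant figure)
Green → 5 (second significant figure)
Black → ×1 multiplier
Gold → ±5% tolerance
25 × 1 = 25 Ω
Allowed range: 23.75 Ω to 26.25 Ω.
23 Ω lies outside that range.

no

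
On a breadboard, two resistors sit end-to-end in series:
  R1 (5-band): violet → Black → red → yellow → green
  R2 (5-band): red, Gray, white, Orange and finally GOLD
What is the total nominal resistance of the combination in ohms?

R1: violet, black, red → 702; yellow ×10^4 → 7020000 Ω.
R2: red, grey, white → 289; orange ×10^3 → 289000 Ω.
Series: 7020000 + 289000 = 7309000 Ω.

7309000 Ω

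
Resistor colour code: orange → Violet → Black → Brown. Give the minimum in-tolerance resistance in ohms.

Orange → 3 (first significant figure)
Violet → 7 (second significant figure)
Black → ×1 multiplier
Brown → ±1% tolerance
37 × 1 = 37 Ω
Minimum = 37 × (1 − 1/100) = 36.63 Ω.

36.63 Ω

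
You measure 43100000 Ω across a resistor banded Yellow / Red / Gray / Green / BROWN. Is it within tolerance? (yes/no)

Yellow → 4 (first significant figure)
Red → 2 (second significant figure)
Grey → 8 (third significant figure)
Green → ×10^5 multiplier
Brown → ±1% tolerance
428 × 100000 = 42800000 Ω
Allowed range: 42372000 Ω to 43228000 Ω.
43100000 Ω lies inside that range.

yes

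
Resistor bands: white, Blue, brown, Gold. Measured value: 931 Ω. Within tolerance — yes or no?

yes

White → 9 (first significant figure)
Blue → 6 (second significant figure)
Brown → ×10 multiplier
Gold → ±5% tolerance
96 × 10 = 960 Ω
Allowed range: 912 Ω to 1008 Ω.
931 Ω lies inside that range.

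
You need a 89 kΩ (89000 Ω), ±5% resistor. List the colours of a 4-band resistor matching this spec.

89000 Ω = 89 × 10^3.
8 → grey
9 → white
Multiplier 10^3 → orange.
±5% tolerance → gold.

grey, white, orange, gold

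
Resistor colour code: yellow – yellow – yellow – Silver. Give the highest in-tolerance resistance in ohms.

Yellow → 4 (first significant figure)
Yellow → 4 (second significant figure)
Yellow → ×10^4 multiplier
Silver → ±10% tolerance
44 × 10000 = 440000 Ω
Highest = 440000 × (1 + 10/100) = 484000 Ω.

484000 Ω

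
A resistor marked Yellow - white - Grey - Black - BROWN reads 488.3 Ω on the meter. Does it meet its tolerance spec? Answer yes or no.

no

Yellow → 4 (first significant figure)
White → 9 (second significant figure)
Grey → 8 (third significant figure)
Black → ×1 multiplier
Brown → ±1% tolerance
498 × 1 = 498 Ω
Allowed range: 493.02 Ω to 502.98 Ω.
488.3 Ω lies outside that range.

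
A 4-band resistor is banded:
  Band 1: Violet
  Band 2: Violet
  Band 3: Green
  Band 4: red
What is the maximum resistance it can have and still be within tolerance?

7854000 Ω

Violet → 7 (first significant figure)
Violet → 7 (second significant figure)
Green → ×10^5 multiplier
Red → ±2% tolerance
77 × 100000 = 7700000 Ω
Maximum = 7700000 × (1 + 2/100) = 7854000 Ω.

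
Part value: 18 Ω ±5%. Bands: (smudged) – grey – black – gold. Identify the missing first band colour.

18 Ω = 18 × 10^0.
The first band gives digit 1 of the significand, and 1 is brown.

brown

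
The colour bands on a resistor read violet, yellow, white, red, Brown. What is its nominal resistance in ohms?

Violet → 7 (first significant figure)
Yellow → 4 (second significant figure)
White → 9 (third significant figure)
Red → ×10^2 multiplier
749 × 100 = 74900 Ω

74900 Ω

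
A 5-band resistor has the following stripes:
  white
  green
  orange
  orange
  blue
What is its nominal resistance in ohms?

953000 Ω

White → 9 (first significant figure)
Green → 5 (second significant figure)
Orange → 3 (third significant figure)
Orange → ×10^3 multiplier
953 × 1000 = 953000 Ω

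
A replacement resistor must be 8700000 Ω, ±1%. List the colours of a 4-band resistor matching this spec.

8700000 Ω = 87 × 10^5.
8 → grey
7 → violet
Multiplier 10^5 → green.
±1% tolerance → brown.

grey, violet, green, brown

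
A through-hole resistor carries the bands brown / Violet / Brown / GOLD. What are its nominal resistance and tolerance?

Brown → 1 (first significant figure)
Violet → 7 (second significant figure)
Brown → ×10 multiplier
Gold → ±5% tolerance
17 × 10 = 170 Ω

170 Ω ±5%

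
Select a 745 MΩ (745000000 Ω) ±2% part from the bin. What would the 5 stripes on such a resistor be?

745000000 Ω = 745 × 10^6.
7 → violet
4 → yellow
5 → green
Multiplier 10^6 → blue.
±2% tolerance → red.

violet, yellow, green, blue, red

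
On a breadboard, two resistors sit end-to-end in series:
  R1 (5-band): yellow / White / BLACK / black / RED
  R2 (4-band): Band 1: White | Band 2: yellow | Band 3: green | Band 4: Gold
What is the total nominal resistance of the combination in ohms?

9400490 Ω

R1: yellow, white, black → 490; black ×1 → 490 Ω.
R2: white, yellow → 94; green ×10^5 → 9400000 Ω.
Series: 490 + 9400000 = 9400490 Ω.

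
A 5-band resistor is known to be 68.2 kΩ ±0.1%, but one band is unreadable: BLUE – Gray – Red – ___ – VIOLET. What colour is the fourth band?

68200 Ω = 682 × 10^2.
The fourth band is the multiplier, 10^2, which is red.

red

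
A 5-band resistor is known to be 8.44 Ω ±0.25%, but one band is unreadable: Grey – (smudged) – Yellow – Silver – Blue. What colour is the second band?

yellow

8.44 Ω = 844 × 10^-2.
The second band gives digit 4 of the significand, and 4 is yellow.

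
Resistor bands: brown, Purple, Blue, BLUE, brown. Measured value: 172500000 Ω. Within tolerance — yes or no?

Brown → 1 (first significant figure)
Violet → 7 (second significant figure)
Blue → 6 (third significant figure)
Blue → ×10^6 multiplier
Brown → ±1% tolerance
176 × 1000000 = 176000000 Ω
Allowed range: 174240000 Ω to 177760000 Ω.
172500000 Ω lies outside that range.

no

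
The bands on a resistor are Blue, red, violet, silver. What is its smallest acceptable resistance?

558000000 Ω

Blue → 6 (first significant figure)
Red → 2 (second significant figure)
Violet → ×10^7 multiplier
Silver → ±10% tolerance
62 × 10000000 = 620000000 Ω
Smallest = 620000000 × (1 − 10/100) = 558000000 Ω.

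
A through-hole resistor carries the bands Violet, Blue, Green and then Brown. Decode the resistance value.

7600000 Ω

Violet → 7 (first significant figure)
Blue → 6 (second significant figure)
Green → ×10^5 multiplier
76 × 100000 = 7600000 Ω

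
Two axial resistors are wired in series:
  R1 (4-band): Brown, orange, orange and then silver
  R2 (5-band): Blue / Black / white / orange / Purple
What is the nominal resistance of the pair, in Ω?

R1: brown, orange → 13; orange ×10^3 → 13000 Ω.
R2: blue, black, white → 609; orange ×10^3 → 609000 Ω.
Series: 13000 + 609000 = 622000 Ω.

622000 Ω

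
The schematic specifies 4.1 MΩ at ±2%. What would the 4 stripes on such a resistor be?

yellow, brown, green, red

4100000 Ω = 41 × 10^5.
4 → yellow
1 → brown
Multiplier 10^5 → green.
±2% tolerance → red.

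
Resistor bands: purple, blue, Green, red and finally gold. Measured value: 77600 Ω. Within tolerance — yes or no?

yes

Violet → 7 (first significant figure)
Blue → 6 (second significant figure)
Green → 5 (third significant figure)
Red → ×10^2 multiplier
Gold → ±5% tolerance
765 × 100 = 76500 Ω
Allowed range: 72675 Ω to 80325 Ω.
77600 Ω lies inside that range.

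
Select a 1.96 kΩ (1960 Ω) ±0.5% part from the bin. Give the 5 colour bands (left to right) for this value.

brown, white, blue, brown, green

1960 Ω = 196 × 10^1.
1 → brown
9 → white
6 → blue
Multiplier 10^1 → brown.
±0.5% tolerance → green.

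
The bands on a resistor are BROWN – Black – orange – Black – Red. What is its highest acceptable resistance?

105.06 Ω

Brown → 1 (first significant figure)
Black → 0 (second significant figure)
Orange → 3 (third significant figure)
Black → ×1 multiplier
Red → ±2% tolerance
103 × 1 = 103 Ω
Highest = 103 × (1 + 2/100) = 105.06 Ω.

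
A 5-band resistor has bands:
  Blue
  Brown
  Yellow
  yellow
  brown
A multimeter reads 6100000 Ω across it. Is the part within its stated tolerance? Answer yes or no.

Blue → 6 (first significant figure)
Brown → 1 (second significant figure)
Yellow → 4 (third significant figure)
Yellow → ×10^4 multiplier
Brown → ±1% tolerance
614 × 10000 = 6140000 Ω
Allowed range: 6078600 Ω to 6201400 Ω.
6100000 Ω lies inside that range.

yes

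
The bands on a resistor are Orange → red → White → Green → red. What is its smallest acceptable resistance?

32242000 Ω

Orange → 3 (first significant figure)
Red → 2 (second significant figure)
White → 9 (third significant figure)
Green → ×10^5 multiplier
Red → ±2% tolerance
329 × 100000 = 32900000 Ω
Smallest = 32900000 × (1 − 2/100) = 32242000 Ω.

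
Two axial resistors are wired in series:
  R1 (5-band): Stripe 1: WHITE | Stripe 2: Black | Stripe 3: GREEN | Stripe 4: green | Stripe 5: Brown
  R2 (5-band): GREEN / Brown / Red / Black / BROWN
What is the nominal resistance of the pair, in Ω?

90500512 Ω

R1: white, black, green → 905; green ×10^5 → 90500000 Ω.
R2: green, brown, red → 512; black ×1 → 512 Ω.
Series: 90500000 + 512 = 90500512 Ω.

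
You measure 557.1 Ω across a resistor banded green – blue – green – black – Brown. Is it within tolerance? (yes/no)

no

Green → 5 (first significant figure)
Blue → 6 (second significant figure)
Green → 5 (third significant figure)
Black → ×1 multiplier
Brown → ±1% tolerance
565 × 1 = 565 Ω
Allowed range: 559.35 Ω to 570.65 Ω.
557.1 Ω lies outside that range.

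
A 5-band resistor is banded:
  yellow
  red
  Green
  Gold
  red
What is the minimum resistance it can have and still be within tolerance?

41.65 Ω

Yellow → 4 (first significant figure)
Red → 2 (second significant figure)
Green → 5 (third significant figure)
Gold → ×0.1 multiplier
Red → ±2% tolerance
425 × 0.1 = 42.5 Ω
Minimum = 42.5 × (1 − 2/100) = 41.65 Ω.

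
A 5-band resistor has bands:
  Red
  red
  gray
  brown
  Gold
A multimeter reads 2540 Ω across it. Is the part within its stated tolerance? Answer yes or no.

no

Red → 2 (first significant figure)
Red → 2 (second significant figure)
Grey → 8 (third significant figure)
Brown → ×10 multiplier
Gold → ±5% tolerance
228 × 10 = 2280 Ω
Allowed range: 2166 Ω to 2394 Ω.
2540 Ω lies outside that range.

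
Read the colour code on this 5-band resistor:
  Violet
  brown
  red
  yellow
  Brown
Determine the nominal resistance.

Violet → 7 (first significant figure)
Brown → 1 (second significant figure)
Red → 2 (third significant figure)
Yellow → ×10^4 multiplier
712 × 10000 = 7120000 Ω

7120000 Ω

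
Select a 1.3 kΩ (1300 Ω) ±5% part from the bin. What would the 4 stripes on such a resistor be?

brown, orange, red, gold

1300 Ω = 13 × 10^2.
1 → brown
3 → orange
Multiplier 10^2 → red.
±5% tolerance → gold.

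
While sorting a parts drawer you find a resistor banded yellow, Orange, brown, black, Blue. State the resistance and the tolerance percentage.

Yellow → 4 (first significant figure)
Orange → 3 (second significant figure)
Brown → 1 (third significant figure)
Black → ×1 multiplier
Blue → ±0.25% tolerance
431 × 1 = 431 Ω

431 Ω ±0.25%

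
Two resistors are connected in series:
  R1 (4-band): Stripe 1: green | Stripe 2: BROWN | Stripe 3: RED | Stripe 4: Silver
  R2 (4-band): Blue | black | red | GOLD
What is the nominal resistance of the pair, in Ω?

11100 Ω

R1: green, brown → 51; red ×10^2 → 5100 Ω.
R2: blue, black → 60; red ×10^2 → 6000 Ω.
Series: 5100 + 6000 = 11100 Ω.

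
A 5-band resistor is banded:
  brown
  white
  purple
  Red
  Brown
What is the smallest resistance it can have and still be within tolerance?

19503 Ω

Brown → 1 (first significant figure)
White → 9 (second significant figure)
Violet → 7 (third significant figure)
Red → ×10^2 multiplier
Brown → ±1% tolerance
197 × 100 = 19700 Ω
Smallest = 19700 × (1 − 1/100) = 19503 Ω.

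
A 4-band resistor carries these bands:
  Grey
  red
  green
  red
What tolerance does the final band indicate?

The last band, red, is the tolerance band.
Red corresponds to ±2%.

±2%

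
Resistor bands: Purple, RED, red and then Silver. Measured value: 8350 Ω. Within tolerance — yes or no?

no

Violet → 7 (first significant figure)
Red → 2 (second significant figure)
Red → ×10^2 multiplier
Silver → ±10% tolerance
72 × 100 = 7200 Ω
Allowed range: 6480 Ω to 7920 Ω.
8350 Ω lies outside that range.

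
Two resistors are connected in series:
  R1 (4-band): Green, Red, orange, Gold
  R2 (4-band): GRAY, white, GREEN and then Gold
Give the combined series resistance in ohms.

R1: green, red → 52; orange ×10^3 → 52000 Ω.
R2: grey, white → 89; green ×10^5 → 8900000 Ω.
Series: 52000 + 8900000 = 8952000 Ω.

8952000 Ω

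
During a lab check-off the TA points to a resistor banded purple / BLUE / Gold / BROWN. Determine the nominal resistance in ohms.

7.6 Ω

Violet → 7 (first significant figure)
Blue → 6 (second significant figure)
Gold → ×0.1 multiplier
76 × 0.1 = 7.6 Ω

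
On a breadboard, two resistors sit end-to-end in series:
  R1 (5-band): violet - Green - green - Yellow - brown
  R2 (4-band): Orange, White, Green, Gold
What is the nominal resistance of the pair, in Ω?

R1: violet, green, green → 755; yellow ×10^4 → 7550000 Ω.
R2: orange, white → 39; green ×10^5 → 3900000 Ω.
Series: 7550000 + 3900000 = 11450000 Ω.

11450000 Ω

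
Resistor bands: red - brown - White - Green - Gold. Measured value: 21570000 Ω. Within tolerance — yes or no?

yes

Red → 2 (first significant figure)
Brown → 1 (second significant figure)
White → 9 (third significant figure)
Green → ×10^5 multiplier
Gold → ±5% tolerance
219 × 100000 = 21900000 Ω
Allowed range: 20805000 Ω to 22995000 Ω.
21570000 Ω lies inside that range.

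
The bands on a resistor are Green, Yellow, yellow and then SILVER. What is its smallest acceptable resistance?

486000 Ω

Green → 5 (first significant figure)
Yellow → 4 (second significant figure)
Yellow → ×10^4 multiplier
Silver → ±10% tolerance
54 × 10000 = 540000 Ω
Smallest = 540000 × (1 − 10/100) = 486000 Ω.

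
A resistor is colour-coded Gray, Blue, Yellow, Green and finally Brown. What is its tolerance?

The last band, brown, is the tolerance band.
Brown corresponds to ±1%.

±1%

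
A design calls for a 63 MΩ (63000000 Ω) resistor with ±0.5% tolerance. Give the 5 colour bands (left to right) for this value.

63000000 Ω = 630 × 10^5.
6 → blue
3 → orange
0 → black
Multiplier 10^5 → green.
±0.5% tolerance → green.

blue, orange, black, green, green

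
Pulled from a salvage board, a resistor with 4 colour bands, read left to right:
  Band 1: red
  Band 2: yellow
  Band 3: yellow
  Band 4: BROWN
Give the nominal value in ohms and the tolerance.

Red → 2 (first significant figure)
Yellow → 4 (second significant figure)
Yellow → ×10^4 multiplier
Brown → ±1% tolerance
24 × 10000 = 240000 Ω

240000 Ω ±1%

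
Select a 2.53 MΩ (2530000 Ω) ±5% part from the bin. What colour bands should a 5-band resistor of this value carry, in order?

red, green, orange, yellow, gold

2530000 Ω = 253 × 10^4.
2 → red
5 → green
3 → orange
Multiplier 10^4 → yellow.
±5% tolerance → gold.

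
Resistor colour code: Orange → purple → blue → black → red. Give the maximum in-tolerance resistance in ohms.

383.52 Ω

Orange → 3 (first significant figure)
Violet → 7 (second significant figure)
Blue → 6 (third significant figure)
Black → ×1 multiplier
Red → ±2% tolerance
376 × 1 = 376 Ω
Maximum = 376 × (1 + 2/100) = 383.52 Ω.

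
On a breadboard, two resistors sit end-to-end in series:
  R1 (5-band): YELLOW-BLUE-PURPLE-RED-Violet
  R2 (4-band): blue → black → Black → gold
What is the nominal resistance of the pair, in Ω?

46760 Ω

R1: yellow, blue, violet → 467; red ×10^2 → 46700 Ω.
R2: blue, black → 60; black ×1 → 60 Ω.
Series: 46700 + 60 = 46760 Ω.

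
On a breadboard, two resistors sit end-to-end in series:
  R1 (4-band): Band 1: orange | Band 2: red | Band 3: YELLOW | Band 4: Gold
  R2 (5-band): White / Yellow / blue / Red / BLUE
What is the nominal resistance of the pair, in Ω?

414600 Ω

R1: orange, red → 32; yellow ×10^4 → 320000 Ω.
R2: white, yellow, blue → 946; red ×10^2 → 94600 Ω.
Series: 320000 + 94600 = 414600 Ω.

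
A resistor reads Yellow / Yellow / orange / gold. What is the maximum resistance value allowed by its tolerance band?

46200 Ω

Yellow → 4 (first significant figure)
Yellow → 4 (second significant figure)
Orange → ×10^3 multiplier
Gold → ±5% tolerance
44 × 1000 = 44000 Ω
Maximum = 44000 × (1 + 5/100) = 46200 Ω.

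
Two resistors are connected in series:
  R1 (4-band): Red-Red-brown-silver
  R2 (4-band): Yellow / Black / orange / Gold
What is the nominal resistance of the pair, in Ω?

R1: red, red → 22; brown ×10 → 220 Ω.
R2: yellow, black → 40; orange ×10^3 → 40000 Ω.
Series: 220 + 40000 = 40220 Ω.

40220 Ω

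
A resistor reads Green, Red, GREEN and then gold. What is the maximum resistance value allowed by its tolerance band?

5460000 Ω

Green → 5 (first significant figure)
Red → 2 (second significant figure)
Green → ×10^5 multiplier
Gold → ±5% tolerance
52 × 100000 = 5200000 Ω
Maximum = 5200000 × (1 + 5/100) = 5460000 Ω.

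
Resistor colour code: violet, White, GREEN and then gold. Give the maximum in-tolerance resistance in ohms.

Violet → 7 (first significant figure)
White → 9 (second significant figure)
Green → ×10^5 multiplier
Gold → ±5% tolerance
79 × 100000 = 7900000 Ω
Maximum = 7900000 × (1 + 5/100) = 8295000 Ω.

8295000 Ω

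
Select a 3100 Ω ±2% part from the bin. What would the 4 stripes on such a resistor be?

orange, brown, red, red

3100 Ω = 31 × 10^2.
3 → orange
1 → brown
Multiplier 10^2 → red.
±2% tolerance → red.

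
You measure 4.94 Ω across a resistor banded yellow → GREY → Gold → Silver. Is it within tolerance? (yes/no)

yes

Yellow → 4 (first significant figure)
Grey → 8 (second significant figure)
Gold → ×0.1 multiplier
Silver → ±10% tolerance
48 × 0.1 = 4.8 Ω
Allowed range: 4.32 Ω to 5.28 Ω.
4.94 Ω lies inside that range.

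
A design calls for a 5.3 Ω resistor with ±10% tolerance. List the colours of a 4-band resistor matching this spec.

5.3 Ω = 53 × 10^-1.
5 → green
3 → orange
Multiplier 10^-1 → gold.
±10% tolerance → silver.

green, orange, gold, silver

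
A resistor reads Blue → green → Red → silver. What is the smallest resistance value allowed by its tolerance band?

5850 Ω

Blue → 6 (first significant figure)
Green → 5 (second significant figure)
Red → ×10^2 multiplier
Silver → ±10% tolerance
65 × 100 = 6500 Ω
Smallest = 6500 × (1 − 10/100) = 5850 Ω.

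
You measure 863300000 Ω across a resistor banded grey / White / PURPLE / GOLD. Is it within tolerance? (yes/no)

yes

Grey → 8 (first significant figure)
White → 9 (second significant figure)
Violet → ×10^7 multiplier
Gold → ±5% tolerance
89 × 10000000 = 890000000 Ω
Allowed range: 845500000 Ω to 934500000 Ω.
863300000 Ω lies inside that range.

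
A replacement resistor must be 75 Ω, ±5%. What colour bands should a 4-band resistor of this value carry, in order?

violet, green, black, gold

75 Ω = 75 × 10^0.
7 → violet
5 → green
Multiplier 10^0 → black.
±5% tolerance → gold.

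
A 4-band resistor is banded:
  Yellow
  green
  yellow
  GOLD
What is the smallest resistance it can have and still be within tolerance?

427500 Ω

Yellow → 4 (first significant figure)
Green → 5 (second significant figure)
Yellow → ×10^4 multiplier
Gold → ±5% tolerance
45 × 10000 = 450000 Ω
Smallest = 450000 × (1 − 5/100) = 427500 Ω.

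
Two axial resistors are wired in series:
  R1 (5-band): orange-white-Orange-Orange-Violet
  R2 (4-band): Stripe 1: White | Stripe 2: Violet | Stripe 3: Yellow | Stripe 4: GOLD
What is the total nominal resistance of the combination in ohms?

R1: orange, white, orange → 393; orange ×10^3 → 393000 Ω.
R2: white, violet → 97; yellow ×10^4 → 970000 Ω.
Series: 393000 + 970000 = 1363000 Ω.

1363000 Ω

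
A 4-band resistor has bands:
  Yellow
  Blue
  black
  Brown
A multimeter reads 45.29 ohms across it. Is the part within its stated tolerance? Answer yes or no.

no

Yellow → 4 (first significant figure)
Blue → 6 (second significant figure)
Black → ×1 multiplier
Brown → ±1% tolerance
46 × 1 = 46 Ω
Allowed range: 45.54 Ω to 46.46 Ω.
45.29 ohms lies outside that range.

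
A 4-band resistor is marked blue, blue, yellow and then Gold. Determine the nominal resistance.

660000 Ω

Blue → 6 (first significant figure)
Blue → 6 (second significant figure)
Yellow → ×10^4 multiplier
66 × 10000 = 660000 Ω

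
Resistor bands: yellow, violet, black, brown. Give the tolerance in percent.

The last band, brown, is the tolerance band.
Brown corresponds to ±1%.

±1%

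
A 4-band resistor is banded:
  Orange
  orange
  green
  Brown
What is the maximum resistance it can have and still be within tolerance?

Orange → 3 (first significant figure)
Orange → 3 (second significant figure)
Green → ×10^5 multiplier
Brown → ±1% tolerance
33 × 100000 = 3300000 Ω
Maximum = 3300000 × (1 + 1/100) = 3333000 Ω.

3333000 Ω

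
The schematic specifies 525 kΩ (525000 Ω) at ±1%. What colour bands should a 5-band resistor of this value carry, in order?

525000 Ω = 525 × 10^3.
5 → green
2 → red
5 → green
Multiplier 10^3 → orange.
±1% tolerance → brown.

green, red, green, orange, brown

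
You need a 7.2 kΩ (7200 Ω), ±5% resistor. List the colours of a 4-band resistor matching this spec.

7200 Ω = 72 × 10^2.
7 → violet
2 → red
Multiplier 10^2 → red.
±5% tolerance → gold.

violet, red, red, gold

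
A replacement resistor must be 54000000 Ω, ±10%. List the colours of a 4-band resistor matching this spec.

54000000 Ω = 54 × 10^6.
5 → green
4 → yellow
Multiplier 10^6 → blue.
±10% tolerance → silver.

green, yellow, blue, silver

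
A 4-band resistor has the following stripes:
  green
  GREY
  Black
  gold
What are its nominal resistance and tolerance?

Green → 5 (first significant figure)
Grey → 8 (second significant figure)
Black → ×1 multiplier
Gold → ±5% tolerance
58 × 1 = 58 Ω

58 Ω ±5%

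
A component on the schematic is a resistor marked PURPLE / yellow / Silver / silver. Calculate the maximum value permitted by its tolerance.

0.814 Ω

Violet → 7 (first significant figure)
Yellow → 4 (second significant figure)
Silver → ×0.01 multiplier
Silver → ±10% tolerance
74 × 0.01 = 0.74 Ω
Maximum = 0.74 × (1 + 10/100) = 0.814 Ω.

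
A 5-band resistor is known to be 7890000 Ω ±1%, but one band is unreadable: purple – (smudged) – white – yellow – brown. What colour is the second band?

grey

7890000 Ω = 789 × 10^4.
The second band gives digit 8 of the significand, and 8 is grey.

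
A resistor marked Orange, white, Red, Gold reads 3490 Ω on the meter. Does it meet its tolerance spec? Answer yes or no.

no

Orange → 3 (first significant figure)
White → 9 (second significant figure)
Red → ×10^2 multiplier
Gold → ±5% tolerance
39 × 100 = 3900 Ω
Allowed range: 3705 Ω to 4095 Ω.
3490 Ω lies outside that range.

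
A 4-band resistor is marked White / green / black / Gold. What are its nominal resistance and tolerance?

95 Ω ±5%

White → 9 (first significant figure)
Green → 5 (second significant figure)
Black → ×1 multiplier
Gold → ±5% tolerance
95 × 1 = 95 Ω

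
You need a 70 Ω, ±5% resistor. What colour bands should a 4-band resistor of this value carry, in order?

violet, black, black, gold

70 Ω = 70 × 10^0.
7 → violet
0 → black
Multiplier 10^0 → black.
±5% tolerance → gold.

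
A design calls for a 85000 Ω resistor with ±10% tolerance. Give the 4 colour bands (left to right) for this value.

grey, green, orange, silver

85000 Ω = 85 × 10^3.
8 → grey
5 → green
Multiplier 10^3 → orange.
±10% tolerance → silver.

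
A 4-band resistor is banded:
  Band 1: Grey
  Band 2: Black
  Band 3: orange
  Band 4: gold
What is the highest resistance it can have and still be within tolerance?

Grey → 8 (first significant figure)
Black → 0 (second significant figure)
Orange → ×10^3 multiplier
Gold → ±5% tolerance
80 × 1000 = 80000 Ω
Highest = 80000 × (1 + 5/100) = 84000 Ω.

84000 Ω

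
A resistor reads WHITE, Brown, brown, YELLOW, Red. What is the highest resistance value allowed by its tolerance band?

9292200 Ω

White → 9 (first significant figure)
Brown → 1 (second significant figure)
Brown → 1 (third significant figure)
Yellow → ×10^4 multiplier
Red → ±2% tolerance
911 × 10000 = 9110000 Ω
Highest = 9110000 × (1 + 2/100) = 9292200 Ω.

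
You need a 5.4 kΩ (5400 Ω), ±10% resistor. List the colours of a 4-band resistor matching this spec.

green, yellow, red, silver

5400 Ω = 54 × 10^2.
5 → green
4 → yellow
Multiplier 10^2 → red.
±10% tolerance → silver.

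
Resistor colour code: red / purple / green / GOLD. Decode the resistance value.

Red → 2 (first significant figure)
Violet → 7 (second significant figure)
Green → ×10^5 multiplier
27 × 100000 = 2700000 Ω

2700000 Ω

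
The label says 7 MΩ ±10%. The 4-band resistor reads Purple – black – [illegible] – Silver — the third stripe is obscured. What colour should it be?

7000000 Ω = 70 × 10^5.
The third band is the multiplier, 10^5, which is green.

green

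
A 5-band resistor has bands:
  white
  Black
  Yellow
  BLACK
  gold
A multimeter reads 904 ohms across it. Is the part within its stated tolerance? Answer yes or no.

White → 9 (first significant figure)
Black → 0 (second significant figure)
Yellow → 4 (third significant figure)
Black → ×1 multiplier
Gold → ±5% tolerance
904 × 1 = 904 Ω
Allowed range: 858.8 Ω to 949.2 Ω.
904 ohms lies inside that range.

yes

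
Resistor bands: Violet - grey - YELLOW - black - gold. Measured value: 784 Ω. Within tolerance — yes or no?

yes

Violet → 7 (first significant figure)
Grey → 8 (second significant figure)
Yellow → 4 (third significant figure)
Black → ×1 multiplier
Gold → ±5% tolerance
784 × 1 = 784 Ω
Allowed range: 744.8 Ω to 823.2 Ω.
784 Ω lies inside that range.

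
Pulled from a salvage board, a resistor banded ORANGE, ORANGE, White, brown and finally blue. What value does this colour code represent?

Orange → 3 (first significant figure)
Orange → 3 (second significant figure)
White → 9 (third significant figure)
Brown → ×10 multiplier
339 × 10 = 3390 Ω

3390 Ω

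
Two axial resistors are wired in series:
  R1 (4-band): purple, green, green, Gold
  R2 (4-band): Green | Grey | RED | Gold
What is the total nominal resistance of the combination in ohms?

7505800 Ω

R1: violet, green → 75; green ×10^5 → 7500000 Ω.
R2: green, grey → 58; red ×10^2 → 5800 Ω.
Series: 7500000 + 5800 = 7505800 Ω.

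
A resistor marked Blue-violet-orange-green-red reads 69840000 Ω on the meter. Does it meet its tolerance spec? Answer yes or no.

Blue → 6 (first significant figure)
Violet → 7 (second significant figure)
Orange → 3 (third significant figure)
Green → ×10^5 multiplier
Red → ±2% tolerance
673 × 100000 = 67300000 Ω
Allowed range: 65954000 Ω to 68646000 Ω.
69840000 Ω lies outside that range.

no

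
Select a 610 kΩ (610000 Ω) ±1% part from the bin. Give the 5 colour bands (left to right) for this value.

blue, brown, black, orange, brown

610000 Ω = 610 × 10^3.
6 → blue
1 → brown
0 → black
Multiplier 10^3 → orange.
±1% tolerance → brown.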